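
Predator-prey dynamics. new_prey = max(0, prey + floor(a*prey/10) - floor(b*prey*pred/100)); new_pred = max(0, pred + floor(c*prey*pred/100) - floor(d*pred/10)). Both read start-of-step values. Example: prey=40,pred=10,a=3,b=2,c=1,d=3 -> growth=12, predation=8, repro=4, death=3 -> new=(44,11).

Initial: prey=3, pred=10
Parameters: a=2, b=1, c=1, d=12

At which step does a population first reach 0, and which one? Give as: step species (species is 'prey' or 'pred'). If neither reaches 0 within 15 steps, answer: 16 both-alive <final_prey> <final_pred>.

Step 1: prey: 3+0-0=3; pred: 10+0-12=0
First extinction: pred at step 1

Answer: 1 pred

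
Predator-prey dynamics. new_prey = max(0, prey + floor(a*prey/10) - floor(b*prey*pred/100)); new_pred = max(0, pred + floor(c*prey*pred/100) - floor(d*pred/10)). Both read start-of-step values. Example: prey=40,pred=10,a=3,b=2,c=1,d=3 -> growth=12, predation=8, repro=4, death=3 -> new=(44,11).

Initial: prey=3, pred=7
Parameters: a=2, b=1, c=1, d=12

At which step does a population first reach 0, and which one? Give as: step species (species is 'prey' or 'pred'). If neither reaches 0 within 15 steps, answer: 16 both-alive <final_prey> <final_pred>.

Step 1: prey: 3+0-0=3; pred: 7+0-8=0
First extinction: pred at step 1

Answer: 1 pred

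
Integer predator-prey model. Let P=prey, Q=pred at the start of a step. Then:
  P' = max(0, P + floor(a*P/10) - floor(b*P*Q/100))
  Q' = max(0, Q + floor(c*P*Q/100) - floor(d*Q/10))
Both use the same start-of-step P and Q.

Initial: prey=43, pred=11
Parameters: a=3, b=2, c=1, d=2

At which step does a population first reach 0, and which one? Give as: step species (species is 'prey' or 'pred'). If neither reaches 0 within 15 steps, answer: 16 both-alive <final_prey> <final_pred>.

Step 1: prey: 43+12-9=46; pred: 11+4-2=13
Step 2: prey: 46+13-11=48; pred: 13+5-2=16
Step 3: prey: 48+14-15=47; pred: 16+7-3=20
Step 4: prey: 47+14-18=43; pred: 20+9-4=25
Step 5: prey: 43+12-21=34; pred: 25+10-5=30
Step 6: prey: 34+10-20=24; pred: 30+10-6=34
Step 7: prey: 24+7-16=15; pred: 34+8-6=36
Step 8: prey: 15+4-10=9; pred: 36+5-7=34
Step 9: prey: 9+2-6=5; pred: 34+3-6=31
Step 10: prey: 5+1-3=3; pred: 31+1-6=26
Step 11: prey: 3+0-1=2; pred: 26+0-5=21
Step 12: prey: 2+0-0=2; pred: 21+0-4=17
Step 13: prey: 2+0-0=2; pred: 17+0-3=14
Step 14: prey: 2+0-0=2; pred: 14+0-2=12
Step 15: prey: 2+0-0=2; pred: 12+0-2=10
No extinction within 15 steps

Answer: 16 both-alive 2 10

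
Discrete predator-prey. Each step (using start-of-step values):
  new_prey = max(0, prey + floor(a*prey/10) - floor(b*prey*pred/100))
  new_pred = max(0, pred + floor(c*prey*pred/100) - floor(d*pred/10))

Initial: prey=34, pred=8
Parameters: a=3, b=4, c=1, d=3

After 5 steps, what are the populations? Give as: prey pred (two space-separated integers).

Answer: 34 8

Derivation:
Step 1: prey: 34+10-10=34; pred: 8+2-2=8
Step 2: prey: 34+10-10=34; pred: 8+2-2=8
Step 3: prey: 34+10-10=34; pred: 8+2-2=8
Step 4: prey: 34+10-10=34; pred: 8+2-2=8
Step 5: prey: 34+10-10=34; pred: 8+2-2=8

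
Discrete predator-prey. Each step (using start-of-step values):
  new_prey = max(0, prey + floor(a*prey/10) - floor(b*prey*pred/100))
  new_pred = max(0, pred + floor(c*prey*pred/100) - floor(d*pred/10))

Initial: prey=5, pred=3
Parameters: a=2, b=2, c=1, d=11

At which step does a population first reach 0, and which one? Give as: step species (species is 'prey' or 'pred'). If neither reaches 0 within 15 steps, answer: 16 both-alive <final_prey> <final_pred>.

Step 1: prey: 5+1-0=6; pred: 3+0-3=0
First extinction: pred at step 1

Answer: 1 pred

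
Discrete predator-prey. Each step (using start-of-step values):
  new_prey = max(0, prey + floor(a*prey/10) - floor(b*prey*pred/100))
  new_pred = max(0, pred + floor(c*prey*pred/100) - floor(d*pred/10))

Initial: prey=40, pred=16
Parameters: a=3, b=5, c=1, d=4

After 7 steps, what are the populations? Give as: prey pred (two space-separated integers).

Step 1: prey: 40+12-32=20; pred: 16+6-6=16
Step 2: prey: 20+6-16=10; pred: 16+3-6=13
Step 3: prey: 10+3-6=7; pred: 13+1-5=9
Step 4: prey: 7+2-3=6; pred: 9+0-3=6
Step 5: prey: 6+1-1=6; pred: 6+0-2=4
Step 6: prey: 6+1-1=6; pred: 4+0-1=3
Step 7: prey: 6+1-0=7; pred: 3+0-1=2

Answer: 7 2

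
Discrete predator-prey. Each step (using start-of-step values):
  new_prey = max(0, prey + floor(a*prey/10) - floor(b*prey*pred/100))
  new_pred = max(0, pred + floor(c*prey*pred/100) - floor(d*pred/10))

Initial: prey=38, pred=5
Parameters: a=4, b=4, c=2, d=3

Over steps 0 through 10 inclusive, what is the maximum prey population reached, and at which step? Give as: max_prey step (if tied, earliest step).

Step 1: prey: 38+15-7=46; pred: 5+3-1=7
Step 2: prey: 46+18-12=52; pred: 7+6-2=11
Step 3: prey: 52+20-22=50; pred: 11+11-3=19
Step 4: prey: 50+20-38=32; pred: 19+19-5=33
Step 5: prey: 32+12-42=2; pred: 33+21-9=45
Step 6: prey: 2+0-3=0; pred: 45+1-13=33
Step 7: prey: 0+0-0=0; pred: 33+0-9=24
Step 8: prey: 0+0-0=0; pred: 24+0-7=17
Step 9: prey: 0+0-0=0; pred: 17+0-5=12
Step 10: prey: 0+0-0=0; pred: 12+0-3=9
Max prey = 52 at step 2

Answer: 52 2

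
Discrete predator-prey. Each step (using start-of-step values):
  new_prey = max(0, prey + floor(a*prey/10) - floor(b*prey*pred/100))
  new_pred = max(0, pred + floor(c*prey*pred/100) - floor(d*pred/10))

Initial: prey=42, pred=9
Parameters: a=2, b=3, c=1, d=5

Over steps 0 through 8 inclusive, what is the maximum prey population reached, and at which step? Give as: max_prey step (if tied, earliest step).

Answer: 54 8

Derivation:
Step 1: prey: 42+8-11=39; pred: 9+3-4=8
Step 2: prey: 39+7-9=37; pred: 8+3-4=7
Step 3: prey: 37+7-7=37; pred: 7+2-3=6
Step 4: prey: 37+7-6=38; pred: 6+2-3=5
Step 5: prey: 38+7-5=40; pred: 5+1-2=4
Step 6: prey: 40+8-4=44; pred: 4+1-2=3
Step 7: prey: 44+8-3=49; pred: 3+1-1=3
Step 8: prey: 49+9-4=54; pred: 3+1-1=3
Max prey = 54 at step 8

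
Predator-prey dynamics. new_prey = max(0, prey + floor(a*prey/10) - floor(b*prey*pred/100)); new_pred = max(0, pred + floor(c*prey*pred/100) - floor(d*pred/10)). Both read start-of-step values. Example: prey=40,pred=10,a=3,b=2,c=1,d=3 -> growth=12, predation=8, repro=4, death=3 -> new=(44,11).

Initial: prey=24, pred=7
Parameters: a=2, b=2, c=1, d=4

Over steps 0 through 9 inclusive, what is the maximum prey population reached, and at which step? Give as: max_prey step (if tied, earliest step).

Step 1: prey: 24+4-3=25; pred: 7+1-2=6
Step 2: prey: 25+5-3=27; pred: 6+1-2=5
Step 3: prey: 27+5-2=30; pred: 5+1-2=4
Step 4: prey: 30+6-2=34; pred: 4+1-1=4
Step 5: prey: 34+6-2=38; pred: 4+1-1=4
Step 6: prey: 38+7-3=42; pred: 4+1-1=4
Step 7: prey: 42+8-3=47; pred: 4+1-1=4
Step 8: prey: 47+9-3=53; pred: 4+1-1=4
Step 9: prey: 53+10-4=59; pred: 4+2-1=5
Max prey = 59 at step 9

Answer: 59 9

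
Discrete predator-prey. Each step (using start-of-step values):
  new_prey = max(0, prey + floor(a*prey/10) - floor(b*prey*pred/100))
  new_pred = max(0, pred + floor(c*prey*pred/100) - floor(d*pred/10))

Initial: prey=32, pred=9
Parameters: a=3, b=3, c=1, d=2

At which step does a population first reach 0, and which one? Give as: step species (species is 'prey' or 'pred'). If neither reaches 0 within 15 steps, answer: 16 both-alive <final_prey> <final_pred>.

Step 1: prey: 32+9-8=33; pred: 9+2-1=10
Step 2: prey: 33+9-9=33; pred: 10+3-2=11
Step 3: prey: 33+9-10=32; pred: 11+3-2=12
Step 4: prey: 32+9-11=30; pred: 12+3-2=13
Step 5: prey: 30+9-11=28; pred: 13+3-2=14
Step 6: prey: 28+8-11=25; pred: 14+3-2=15
Step 7: prey: 25+7-11=21; pred: 15+3-3=15
Step 8: prey: 21+6-9=18; pred: 15+3-3=15
Step 9: prey: 18+5-8=15; pred: 15+2-3=14
Step 10: prey: 15+4-6=13; pred: 14+2-2=14
Step 11: prey: 13+3-5=11; pred: 14+1-2=13
Step 12: prey: 11+3-4=10; pred: 13+1-2=12
Step 13: prey: 10+3-3=10; pred: 12+1-2=11
Step 14: prey: 10+3-3=10; pred: 11+1-2=10
Step 15: prey: 10+3-3=10; pred: 10+1-2=9
No extinction within 15 steps

Answer: 16 both-alive 10 9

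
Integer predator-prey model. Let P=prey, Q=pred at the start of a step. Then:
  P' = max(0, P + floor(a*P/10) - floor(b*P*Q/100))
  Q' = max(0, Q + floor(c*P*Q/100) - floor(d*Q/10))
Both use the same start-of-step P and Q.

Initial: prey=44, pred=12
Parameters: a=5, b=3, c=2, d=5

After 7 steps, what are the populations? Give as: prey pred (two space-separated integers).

Answer: 1 11

Derivation:
Step 1: prey: 44+22-15=51; pred: 12+10-6=16
Step 2: prey: 51+25-24=52; pred: 16+16-8=24
Step 3: prey: 52+26-37=41; pred: 24+24-12=36
Step 4: prey: 41+20-44=17; pred: 36+29-18=47
Step 5: prey: 17+8-23=2; pred: 47+15-23=39
Step 6: prey: 2+1-2=1; pred: 39+1-19=21
Step 7: prey: 1+0-0=1; pred: 21+0-10=11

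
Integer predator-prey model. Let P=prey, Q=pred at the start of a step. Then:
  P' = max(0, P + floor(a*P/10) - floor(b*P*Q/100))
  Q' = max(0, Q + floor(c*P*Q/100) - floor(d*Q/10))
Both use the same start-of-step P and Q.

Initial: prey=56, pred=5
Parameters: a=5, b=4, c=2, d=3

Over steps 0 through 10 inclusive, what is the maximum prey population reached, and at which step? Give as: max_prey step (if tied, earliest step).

Step 1: prey: 56+28-11=73; pred: 5+5-1=9
Step 2: prey: 73+36-26=83; pred: 9+13-2=20
Step 3: prey: 83+41-66=58; pred: 20+33-6=47
Step 4: prey: 58+29-109=0; pred: 47+54-14=87
Step 5: prey: 0+0-0=0; pred: 87+0-26=61
Step 6: prey: 0+0-0=0; pred: 61+0-18=43
Step 7: prey: 0+0-0=0; pred: 43+0-12=31
Step 8: prey: 0+0-0=0; pred: 31+0-9=22
Step 9: prey: 0+0-0=0; pred: 22+0-6=16
Step 10: prey: 0+0-0=0; pred: 16+0-4=12
Max prey = 83 at step 2

Answer: 83 2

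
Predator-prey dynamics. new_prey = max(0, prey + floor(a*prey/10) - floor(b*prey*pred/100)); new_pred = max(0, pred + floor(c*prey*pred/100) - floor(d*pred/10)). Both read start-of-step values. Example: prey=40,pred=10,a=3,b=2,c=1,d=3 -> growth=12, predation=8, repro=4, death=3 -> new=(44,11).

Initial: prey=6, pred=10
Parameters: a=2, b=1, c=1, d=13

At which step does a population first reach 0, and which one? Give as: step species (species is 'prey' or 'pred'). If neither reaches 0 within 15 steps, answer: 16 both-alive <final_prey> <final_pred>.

Answer: 1 pred

Derivation:
Step 1: prey: 6+1-0=7; pred: 10+0-13=0
First extinction: pred at step 1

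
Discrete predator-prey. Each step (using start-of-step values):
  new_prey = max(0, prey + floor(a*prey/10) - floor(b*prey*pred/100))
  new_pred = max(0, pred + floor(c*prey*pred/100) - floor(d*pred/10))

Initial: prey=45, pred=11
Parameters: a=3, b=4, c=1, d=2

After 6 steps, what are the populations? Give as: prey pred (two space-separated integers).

Step 1: prey: 45+13-19=39; pred: 11+4-2=13
Step 2: prey: 39+11-20=30; pred: 13+5-2=16
Step 3: prey: 30+9-19=20; pred: 16+4-3=17
Step 4: prey: 20+6-13=13; pred: 17+3-3=17
Step 5: prey: 13+3-8=8; pred: 17+2-3=16
Step 6: prey: 8+2-5=5; pred: 16+1-3=14

Answer: 5 14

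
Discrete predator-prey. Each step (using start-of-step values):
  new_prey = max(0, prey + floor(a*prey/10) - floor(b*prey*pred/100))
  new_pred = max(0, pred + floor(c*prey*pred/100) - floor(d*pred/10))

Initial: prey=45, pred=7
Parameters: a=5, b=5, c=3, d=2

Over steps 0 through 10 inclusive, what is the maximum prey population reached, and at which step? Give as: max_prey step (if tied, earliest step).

Answer: 52 1

Derivation:
Step 1: prey: 45+22-15=52; pred: 7+9-1=15
Step 2: prey: 52+26-39=39; pred: 15+23-3=35
Step 3: prey: 39+19-68=0; pred: 35+40-7=68
Step 4: prey: 0+0-0=0; pred: 68+0-13=55
Step 5: prey: 0+0-0=0; pred: 55+0-11=44
Step 6: prey: 0+0-0=0; pred: 44+0-8=36
Step 7: prey: 0+0-0=0; pred: 36+0-7=29
Step 8: prey: 0+0-0=0; pred: 29+0-5=24
Step 9: prey: 0+0-0=0; pred: 24+0-4=20
Step 10: prey: 0+0-0=0; pred: 20+0-4=16
Max prey = 52 at step 1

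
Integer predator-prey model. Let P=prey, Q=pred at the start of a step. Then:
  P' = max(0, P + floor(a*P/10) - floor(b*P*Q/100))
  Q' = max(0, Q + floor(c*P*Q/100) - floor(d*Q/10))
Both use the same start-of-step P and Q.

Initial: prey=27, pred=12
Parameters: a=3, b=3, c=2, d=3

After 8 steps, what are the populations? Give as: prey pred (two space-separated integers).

Answer: 5 10

Derivation:
Step 1: prey: 27+8-9=26; pred: 12+6-3=15
Step 2: prey: 26+7-11=22; pred: 15+7-4=18
Step 3: prey: 22+6-11=17; pred: 18+7-5=20
Step 4: prey: 17+5-10=12; pred: 20+6-6=20
Step 5: prey: 12+3-7=8; pred: 20+4-6=18
Step 6: prey: 8+2-4=6; pred: 18+2-5=15
Step 7: prey: 6+1-2=5; pred: 15+1-4=12
Step 8: prey: 5+1-1=5; pred: 12+1-3=10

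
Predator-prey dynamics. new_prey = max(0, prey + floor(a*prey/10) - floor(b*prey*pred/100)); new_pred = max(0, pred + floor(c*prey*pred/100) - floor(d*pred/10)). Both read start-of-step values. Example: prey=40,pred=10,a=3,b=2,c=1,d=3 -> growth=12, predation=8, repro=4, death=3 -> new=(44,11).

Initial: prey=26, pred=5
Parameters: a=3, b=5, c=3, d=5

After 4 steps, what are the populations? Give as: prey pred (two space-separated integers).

Answer: 22 12

Derivation:
Step 1: prey: 26+7-6=27; pred: 5+3-2=6
Step 2: prey: 27+8-8=27; pred: 6+4-3=7
Step 3: prey: 27+8-9=26; pred: 7+5-3=9
Step 4: prey: 26+7-11=22; pred: 9+7-4=12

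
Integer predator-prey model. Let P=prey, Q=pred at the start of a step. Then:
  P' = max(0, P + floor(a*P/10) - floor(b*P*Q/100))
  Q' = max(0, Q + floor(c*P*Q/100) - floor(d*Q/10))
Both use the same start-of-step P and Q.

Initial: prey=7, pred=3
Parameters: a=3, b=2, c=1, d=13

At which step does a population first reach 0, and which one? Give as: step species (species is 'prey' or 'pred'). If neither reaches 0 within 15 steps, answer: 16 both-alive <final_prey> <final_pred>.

Answer: 1 pred

Derivation:
Step 1: prey: 7+2-0=9; pred: 3+0-3=0
First extinction: pred at step 1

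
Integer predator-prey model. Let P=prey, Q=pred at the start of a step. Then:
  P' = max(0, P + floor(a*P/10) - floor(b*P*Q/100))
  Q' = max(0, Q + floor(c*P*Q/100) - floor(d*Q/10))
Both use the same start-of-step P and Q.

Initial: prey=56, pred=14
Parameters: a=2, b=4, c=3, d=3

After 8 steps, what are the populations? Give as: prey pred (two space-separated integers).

Answer: 0 8

Derivation:
Step 1: prey: 56+11-31=36; pred: 14+23-4=33
Step 2: prey: 36+7-47=0; pred: 33+35-9=59
Step 3: prey: 0+0-0=0; pred: 59+0-17=42
Step 4: prey: 0+0-0=0; pred: 42+0-12=30
Step 5: prey: 0+0-0=0; pred: 30+0-9=21
Step 6: prey: 0+0-0=0; pred: 21+0-6=15
Step 7: prey: 0+0-0=0; pred: 15+0-4=11
Step 8: prey: 0+0-0=0; pred: 11+0-3=8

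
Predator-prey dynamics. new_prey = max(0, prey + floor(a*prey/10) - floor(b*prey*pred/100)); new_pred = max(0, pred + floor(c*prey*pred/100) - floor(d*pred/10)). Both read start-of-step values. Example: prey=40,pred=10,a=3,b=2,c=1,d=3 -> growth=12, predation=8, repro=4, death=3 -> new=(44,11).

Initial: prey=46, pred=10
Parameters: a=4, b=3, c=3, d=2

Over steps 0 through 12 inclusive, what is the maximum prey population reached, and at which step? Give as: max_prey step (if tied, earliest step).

Answer: 51 1

Derivation:
Step 1: prey: 46+18-13=51; pred: 10+13-2=21
Step 2: prey: 51+20-32=39; pred: 21+32-4=49
Step 3: prey: 39+15-57=0; pred: 49+57-9=97
Step 4: prey: 0+0-0=0; pred: 97+0-19=78
Step 5: prey: 0+0-0=0; pred: 78+0-15=63
Step 6: prey: 0+0-0=0; pred: 63+0-12=51
Step 7: prey: 0+0-0=0; pred: 51+0-10=41
Step 8: prey: 0+0-0=0; pred: 41+0-8=33
Step 9: prey: 0+0-0=0; pred: 33+0-6=27
Step 10: prey: 0+0-0=0; pred: 27+0-5=22
Step 11: prey: 0+0-0=0; pred: 22+0-4=18
Step 12: prey: 0+0-0=0; pred: 18+0-3=15
Max prey = 51 at step 1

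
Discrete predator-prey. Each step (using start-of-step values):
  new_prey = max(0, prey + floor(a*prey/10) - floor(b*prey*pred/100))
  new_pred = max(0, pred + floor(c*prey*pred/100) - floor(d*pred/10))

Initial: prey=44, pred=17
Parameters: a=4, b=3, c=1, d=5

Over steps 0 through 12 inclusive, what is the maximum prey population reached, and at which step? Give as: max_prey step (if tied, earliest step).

Answer: 101 11

Derivation:
Step 1: prey: 44+17-22=39; pred: 17+7-8=16
Step 2: prey: 39+15-18=36; pred: 16+6-8=14
Step 3: prey: 36+14-15=35; pred: 14+5-7=12
Step 4: prey: 35+14-12=37; pred: 12+4-6=10
Step 5: prey: 37+14-11=40; pred: 10+3-5=8
Step 6: prey: 40+16-9=47; pred: 8+3-4=7
Step 7: prey: 47+18-9=56; pred: 7+3-3=7
Step 8: prey: 56+22-11=67; pred: 7+3-3=7
Step 9: prey: 67+26-14=79; pred: 7+4-3=8
Step 10: prey: 79+31-18=92; pred: 8+6-4=10
Step 11: prey: 92+36-27=101; pred: 10+9-5=14
Step 12: prey: 101+40-42=99; pred: 14+14-7=21
Max prey = 101 at step 11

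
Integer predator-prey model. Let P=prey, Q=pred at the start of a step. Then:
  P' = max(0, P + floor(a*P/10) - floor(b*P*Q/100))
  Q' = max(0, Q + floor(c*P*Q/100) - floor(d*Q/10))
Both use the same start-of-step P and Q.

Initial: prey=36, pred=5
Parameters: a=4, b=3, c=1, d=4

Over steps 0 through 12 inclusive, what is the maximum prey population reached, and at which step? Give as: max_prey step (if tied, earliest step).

Answer: 130 6

Derivation:
Step 1: prey: 36+14-5=45; pred: 5+1-2=4
Step 2: prey: 45+18-5=58; pred: 4+1-1=4
Step 3: prey: 58+23-6=75; pred: 4+2-1=5
Step 4: prey: 75+30-11=94; pred: 5+3-2=6
Step 5: prey: 94+37-16=115; pred: 6+5-2=9
Step 6: prey: 115+46-31=130; pred: 9+10-3=16
Step 7: prey: 130+52-62=120; pred: 16+20-6=30
Step 8: prey: 120+48-108=60; pred: 30+36-12=54
Step 9: prey: 60+24-97=0; pred: 54+32-21=65
Step 10: prey: 0+0-0=0; pred: 65+0-26=39
Step 11: prey: 0+0-0=0; pred: 39+0-15=24
Step 12: prey: 0+0-0=0; pred: 24+0-9=15
Max prey = 130 at step 6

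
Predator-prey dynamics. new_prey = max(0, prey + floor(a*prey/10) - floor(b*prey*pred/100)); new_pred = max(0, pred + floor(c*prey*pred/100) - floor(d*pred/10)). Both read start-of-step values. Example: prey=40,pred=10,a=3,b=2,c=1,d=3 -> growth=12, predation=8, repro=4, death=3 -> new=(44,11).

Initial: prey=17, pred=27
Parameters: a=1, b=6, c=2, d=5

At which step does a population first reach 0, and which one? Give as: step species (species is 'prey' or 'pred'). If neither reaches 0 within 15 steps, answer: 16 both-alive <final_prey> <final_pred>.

Step 1: prey: 17+1-27=0; pred: 27+9-13=23
First extinction: prey at step 1

Answer: 1 prey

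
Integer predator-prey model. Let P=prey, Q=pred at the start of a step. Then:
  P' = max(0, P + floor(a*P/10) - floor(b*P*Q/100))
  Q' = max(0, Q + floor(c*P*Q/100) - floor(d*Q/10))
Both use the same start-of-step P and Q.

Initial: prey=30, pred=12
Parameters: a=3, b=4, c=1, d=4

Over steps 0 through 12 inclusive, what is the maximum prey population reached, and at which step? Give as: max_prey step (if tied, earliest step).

Step 1: prey: 30+9-14=25; pred: 12+3-4=11
Step 2: prey: 25+7-11=21; pred: 11+2-4=9
Step 3: prey: 21+6-7=20; pred: 9+1-3=7
Step 4: prey: 20+6-5=21; pred: 7+1-2=6
Step 5: prey: 21+6-5=22; pred: 6+1-2=5
Step 6: prey: 22+6-4=24; pred: 5+1-2=4
Step 7: prey: 24+7-3=28; pred: 4+0-1=3
Step 8: prey: 28+8-3=33; pred: 3+0-1=2
Step 9: prey: 33+9-2=40; pred: 2+0-0=2
Step 10: prey: 40+12-3=49; pred: 2+0-0=2
Step 11: prey: 49+14-3=60; pred: 2+0-0=2
Step 12: prey: 60+18-4=74; pred: 2+1-0=3
Max prey = 74 at step 12

Answer: 74 12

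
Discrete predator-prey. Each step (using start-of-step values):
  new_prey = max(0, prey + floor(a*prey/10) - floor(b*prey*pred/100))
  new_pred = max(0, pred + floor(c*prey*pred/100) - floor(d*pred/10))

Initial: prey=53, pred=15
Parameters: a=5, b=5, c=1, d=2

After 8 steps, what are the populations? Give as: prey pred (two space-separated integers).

Answer: 1 10

Derivation:
Step 1: prey: 53+26-39=40; pred: 15+7-3=19
Step 2: prey: 40+20-38=22; pred: 19+7-3=23
Step 3: prey: 22+11-25=8; pred: 23+5-4=24
Step 4: prey: 8+4-9=3; pred: 24+1-4=21
Step 5: prey: 3+1-3=1; pred: 21+0-4=17
Step 6: prey: 1+0-0=1; pred: 17+0-3=14
Step 7: prey: 1+0-0=1; pred: 14+0-2=12
Step 8: prey: 1+0-0=1; pred: 12+0-2=10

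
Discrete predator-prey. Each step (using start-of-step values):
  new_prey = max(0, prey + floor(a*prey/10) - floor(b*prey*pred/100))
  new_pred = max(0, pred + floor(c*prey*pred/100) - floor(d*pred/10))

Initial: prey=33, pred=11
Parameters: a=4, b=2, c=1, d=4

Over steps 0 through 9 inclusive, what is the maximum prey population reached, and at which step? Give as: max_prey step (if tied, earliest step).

Step 1: prey: 33+13-7=39; pred: 11+3-4=10
Step 2: prey: 39+15-7=47; pred: 10+3-4=9
Step 3: prey: 47+18-8=57; pred: 9+4-3=10
Step 4: prey: 57+22-11=68; pred: 10+5-4=11
Step 5: prey: 68+27-14=81; pred: 11+7-4=14
Step 6: prey: 81+32-22=91; pred: 14+11-5=20
Step 7: prey: 91+36-36=91; pred: 20+18-8=30
Step 8: prey: 91+36-54=73; pred: 30+27-12=45
Step 9: prey: 73+29-65=37; pred: 45+32-18=59
Max prey = 91 at step 6

Answer: 91 6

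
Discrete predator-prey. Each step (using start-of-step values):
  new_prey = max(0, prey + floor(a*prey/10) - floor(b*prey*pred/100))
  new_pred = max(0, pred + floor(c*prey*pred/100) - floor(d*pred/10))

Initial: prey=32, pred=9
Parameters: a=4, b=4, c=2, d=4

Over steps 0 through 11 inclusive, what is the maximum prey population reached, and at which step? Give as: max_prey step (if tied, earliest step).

Answer: 33 1

Derivation:
Step 1: prey: 32+12-11=33; pred: 9+5-3=11
Step 2: prey: 33+13-14=32; pred: 11+7-4=14
Step 3: prey: 32+12-17=27; pred: 14+8-5=17
Step 4: prey: 27+10-18=19; pred: 17+9-6=20
Step 5: prey: 19+7-15=11; pred: 20+7-8=19
Step 6: prey: 11+4-8=7; pred: 19+4-7=16
Step 7: prey: 7+2-4=5; pred: 16+2-6=12
Step 8: prey: 5+2-2=5; pred: 12+1-4=9
Step 9: prey: 5+2-1=6; pred: 9+0-3=6
Step 10: prey: 6+2-1=7; pred: 6+0-2=4
Step 11: prey: 7+2-1=8; pred: 4+0-1=3
Max prey = 33 at step 1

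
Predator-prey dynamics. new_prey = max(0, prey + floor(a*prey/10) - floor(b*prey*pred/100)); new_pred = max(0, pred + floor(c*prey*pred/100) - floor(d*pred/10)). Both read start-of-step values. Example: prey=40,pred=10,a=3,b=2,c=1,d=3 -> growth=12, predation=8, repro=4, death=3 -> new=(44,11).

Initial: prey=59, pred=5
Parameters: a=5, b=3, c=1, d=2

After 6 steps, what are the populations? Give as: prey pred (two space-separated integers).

Answer: 0 101

Derivation:
Step 1: prey: 59+29-8=80; pred: 5+2-1=6
Step 2: prey: 80+40-14=106; pred: 6+4-1=9
Step 3: prey: 106+53-28=131; pred: 9+9-1=17
Step 4: prey: 131+65-66=130; pred: 17+22-3=36
Step 5: prey: 130+65-140=55; pred: 36+46-7=75
Step 6: prey: 55+27-123=0; pred: 75+41-15=101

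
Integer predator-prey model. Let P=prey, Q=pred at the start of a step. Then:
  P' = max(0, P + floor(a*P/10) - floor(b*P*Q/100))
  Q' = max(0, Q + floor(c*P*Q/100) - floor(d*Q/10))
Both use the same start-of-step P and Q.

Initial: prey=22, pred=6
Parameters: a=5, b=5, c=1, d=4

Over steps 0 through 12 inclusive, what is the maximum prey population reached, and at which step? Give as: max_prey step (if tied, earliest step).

Answer: 120 8

Derivation:
Step 1: prey: 22+11-6=27; pred: 6+1-2=5
Step 2: prey: 27+13-6=34; pred: 5+1-2=4
Step 3: prey: 34+17-6=45; pred: 4+1-1=4
Step 4: prey: 45+22-9=58; pred: 4+1-1=4
Step 5: prey: 58+29-11=76; pred: 4+2-1=5
Step 6: prey: 76+38-19=95; pred: 5+3-2=6
Step 7: prey: 95+47-28=114; pred: 6+5-2=9
Step 8: prey: 114+57-51=120; pred: 9+10-3=16
Step 9: prey: 120+60-96=84; pred: 16+19-6=29
Step 10: prey: 84+42-121=5; pred: 29+24-11=42
Step 11: prey: 5+2-10=0; pred: 42+2-16=28
Step 12: prey: 0+0-0=0; pred: 28+0-11=17
Max prey = 120 at step 8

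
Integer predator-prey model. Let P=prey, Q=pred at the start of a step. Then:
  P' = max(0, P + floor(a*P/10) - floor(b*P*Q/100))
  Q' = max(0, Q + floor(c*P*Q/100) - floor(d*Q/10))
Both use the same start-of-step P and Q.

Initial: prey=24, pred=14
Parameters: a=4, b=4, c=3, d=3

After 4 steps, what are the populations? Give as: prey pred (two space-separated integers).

Answer: 1 23

Derivation:
Step 1: prey: 24+9-13=20; pred: 14+10-4=20
Step 2: prey: 20+8-16=12; pred: 20+12-6=26
Step 3: prey: 12+4-12=4; pred: 26+9-7=28
Step 4: prey: 4+1-4=1; pred: 28+3-8=23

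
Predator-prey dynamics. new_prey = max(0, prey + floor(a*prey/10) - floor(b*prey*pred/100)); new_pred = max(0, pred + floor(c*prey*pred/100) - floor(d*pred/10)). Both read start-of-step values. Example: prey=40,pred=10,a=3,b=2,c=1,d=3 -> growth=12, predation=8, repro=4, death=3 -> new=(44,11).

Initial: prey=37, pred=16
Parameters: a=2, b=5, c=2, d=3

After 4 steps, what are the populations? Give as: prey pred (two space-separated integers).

Answer: 0 12

Derivation:
Step 1: prey: 37+7-29=15; pred: 16+11-4=23
Step 2: prey: 15+3-17=1; pred: 23+6-6=23
Step 3: prey: 1+0-1=0; pred: 23+0-6=17
Step 4: prey: 0+0-0=0; pred: 17+0-5=12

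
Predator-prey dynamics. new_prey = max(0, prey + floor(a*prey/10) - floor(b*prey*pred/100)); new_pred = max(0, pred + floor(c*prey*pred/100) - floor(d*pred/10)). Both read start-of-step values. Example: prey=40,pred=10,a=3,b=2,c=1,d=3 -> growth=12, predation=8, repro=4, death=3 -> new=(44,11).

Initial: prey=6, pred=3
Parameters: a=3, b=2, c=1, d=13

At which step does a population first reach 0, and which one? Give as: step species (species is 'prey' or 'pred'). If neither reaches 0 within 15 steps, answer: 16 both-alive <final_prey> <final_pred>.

Step 1: prey: 6+1-0=7; pred: 3+0-3=0
First extinction: pred at step 1

Answer: 1 pred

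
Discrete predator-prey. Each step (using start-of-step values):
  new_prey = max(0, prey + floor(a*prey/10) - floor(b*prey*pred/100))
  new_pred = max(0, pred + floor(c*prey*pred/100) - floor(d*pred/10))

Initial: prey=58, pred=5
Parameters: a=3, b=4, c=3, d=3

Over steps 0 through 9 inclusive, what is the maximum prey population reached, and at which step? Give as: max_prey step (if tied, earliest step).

Answer: 64 1

Derivation:
Step 1: prey: 58+17-11=64; pred: 5+8-1=12
Step 2: prey: 64+19-30=53; pred: 12+23-3=32
Step 3: prey: 53+15-67=1; pred: 32+50-9=73
Step 4: prey: 1+0-2=0; pred: 73+2-21=54
Step 5: prey: 0+0-0=0; pred: 54+0-16=38
Step 6: prey: 0+0-0=0; pred: 38+0-11=27
Step 7: prey: 0+0-0=0; pred: 27+0-8=19
Step 8: prey: 0+0-0=0; pred: 19+0-5=14
Step 9: prey: 0+0-0=0; pred: 14+0-4=10
Max prey = 64 at step 1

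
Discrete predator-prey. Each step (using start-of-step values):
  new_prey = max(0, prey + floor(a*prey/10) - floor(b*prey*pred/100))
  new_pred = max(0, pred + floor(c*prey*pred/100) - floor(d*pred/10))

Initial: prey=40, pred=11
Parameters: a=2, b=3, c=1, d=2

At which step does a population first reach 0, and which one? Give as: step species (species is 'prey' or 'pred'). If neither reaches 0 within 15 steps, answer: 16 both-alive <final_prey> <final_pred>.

Answer: 16 both-alive 9 4

Derivation:
Step 1: prey: 40+8-13=35; pred: 11+4-2=13
Step 2: prey: 35+7-13=29; pred: 13+4-2=15
Step 3: prey: 29+5-13=21; pred: 15+4-3=16
Step 4: prey: 21+4-10=15; pred: 16+3-3=16
Step 5: prey: 15+3-7=11; pred: 16+2-3=15
Step 6: prey: 11+2-4=9; pred: 15+1-3=13
Step 7: prey: 9+1-3=7; pred: 13+1-2=12
Step 8: prey: 7+1-2=6; pred: 12+0-2=10
Step 9: prey: 6+1-1=6; pred: 10+0-2=8
Step 10: prey: 6+1-1=6; pred: 8+0-1=7
Step 11: prey: 6+1-1=6; pred: 7+0-1=6
Step 12: prey: 6+1-1=6; pred: 6+0-1=5
Step 13: prey: 6+1-0=7; pred: 5+0-1=4
Step 14: prey: 7+1-0=8; pred: 4+0-0=4
Step 15: prey: 8+1-0=9; pred: 4+0-0=4
No extinction within 15 steps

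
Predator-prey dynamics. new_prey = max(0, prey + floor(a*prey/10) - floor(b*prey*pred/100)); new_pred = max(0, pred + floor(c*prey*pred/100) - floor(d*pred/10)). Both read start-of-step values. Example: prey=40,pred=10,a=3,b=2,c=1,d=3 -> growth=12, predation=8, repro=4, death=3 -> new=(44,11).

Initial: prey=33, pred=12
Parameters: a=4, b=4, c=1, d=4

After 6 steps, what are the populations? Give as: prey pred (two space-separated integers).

Answer: 38 7

Derivation:
Step 1: prey: 33+13-15=31; pred: 12+3-4=11
Step 2: prey: 31+12-13=30; pred: 11+3-4=10
Step 3: prey: 30+12-12=30; pred: 10+3-4=9
Step 4: prey: 30+12-10=32; pred: 9+2-3=8
Step 5: prey: 32+12-10=34; pred: 8+2-3=7
Step 6: prey: 34+13-9=38; pred: 7+2-2=7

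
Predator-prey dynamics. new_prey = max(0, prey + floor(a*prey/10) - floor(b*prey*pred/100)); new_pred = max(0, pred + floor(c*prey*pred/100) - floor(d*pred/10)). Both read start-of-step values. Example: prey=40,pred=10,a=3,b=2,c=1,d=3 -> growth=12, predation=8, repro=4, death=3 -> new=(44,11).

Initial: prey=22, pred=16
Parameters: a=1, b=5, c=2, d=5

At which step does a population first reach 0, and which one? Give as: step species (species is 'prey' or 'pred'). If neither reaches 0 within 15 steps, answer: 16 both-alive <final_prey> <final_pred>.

Step 1: prey: 22+2-17=7; pred: 16+7-8=15
Step 2: prey: 7+0-5=2; pred: 15+2-7=10
Step 3: prey: 2+0-1=1; pred: 10+0-5=5
Step 4: prey: 1+0-0=1; pred: 5+0-2=3
Step 5: prey: 1+0-0=1; pred: 3+0-1=2
Step 6: prey: 1+0-0=1; pred: 2+0-1=1
Step 7: prey: 1+0-0=1; pred: 1+0-0=1
Steps 8-15: state stable at prey=1, pred=1 (no change)
No extinction within 15 steps

Answer: 16 both-alive 1 1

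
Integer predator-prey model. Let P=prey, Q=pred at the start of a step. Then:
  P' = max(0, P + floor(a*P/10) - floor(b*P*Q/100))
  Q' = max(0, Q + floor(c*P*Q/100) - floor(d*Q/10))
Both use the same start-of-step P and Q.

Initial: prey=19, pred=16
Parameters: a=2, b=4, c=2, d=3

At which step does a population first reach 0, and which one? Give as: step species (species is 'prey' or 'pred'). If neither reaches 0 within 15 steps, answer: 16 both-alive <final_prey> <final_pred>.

Step 1: prey: 19+3-12=10; pred: 16+6-4=18
Step 2: prey: 10+2-7=5; pred: 18+3-5=16
Step 3: prey: 5+1-3=3; pred: 16+1-4=13
Step 4: prey: 3+0-1=2; pred: 13+0-3=10
Step 5: prey: 2+0-0=2; pred: 10+0-3=7
Step 6: prey: 2+0-0=2; pred: 7+0-2=5
Step 7: prey: 2+0-0=2; pred: 5+0-1=4
Step 8: prey: 2+0-0=2; pred: 4+0-1=3
Step 9: prey: 2+0-0=2; pred: 3+0-0=3
Steps 10-15: state stable at prey=2, pred=3 (no change)
No extinction within 15 steps

Answer: 16 both-alive 2 3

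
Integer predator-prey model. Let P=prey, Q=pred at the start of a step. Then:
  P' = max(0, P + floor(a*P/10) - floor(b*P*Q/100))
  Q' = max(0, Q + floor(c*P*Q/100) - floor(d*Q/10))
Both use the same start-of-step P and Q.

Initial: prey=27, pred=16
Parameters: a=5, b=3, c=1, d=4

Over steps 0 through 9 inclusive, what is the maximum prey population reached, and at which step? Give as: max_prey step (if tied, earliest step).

Step 1: prey: 27+13-12=28; pred: 16+4-6=14
Step 2: prey: 28+14-11=31; pred: 14+3-5=12
Step 3: prey: 31+15-11=35; pred: 12+3-4=11
Step 4: prey: 35+17-11=41; pred: 11+3-4=10
Step 5: prey: 41+20-12=49; pred: 10+4-4=10
Step 6: prey: 49+24-14=59; pred: 10+4-4=10
Step 7: prey: 59+29-17=71; pred: 10+5-4=11
Step 8: prey: 71+35-23=83; pred: 11+7-4=14
Step 9: prey: 83+41-34=90; pred: 14+11-5=20
Max prey = 90 at step 9

Answer: 90 9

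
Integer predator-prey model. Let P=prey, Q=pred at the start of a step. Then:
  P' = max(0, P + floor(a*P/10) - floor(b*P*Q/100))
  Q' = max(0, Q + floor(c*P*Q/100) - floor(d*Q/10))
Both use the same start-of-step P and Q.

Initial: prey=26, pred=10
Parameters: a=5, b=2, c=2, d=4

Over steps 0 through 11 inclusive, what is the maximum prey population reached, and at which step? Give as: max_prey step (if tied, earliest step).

Step 1: prey: 26+13-5=34; pred: 10+5-4=11
Step 2: prey: 34+17-7=44; pred: 11+7-4=14
Step 3: prey: 44+22-12=54; pred: 14+12-5=21
Step 4: prey: 54+27-22=59; pred: 21+22-8=35
Step 5: prey: 59+29-41=47; pred: 35+41-14=62
Step 6: prey: 47+23-58=12; pred: 62+58-24=96
Step 7: prey: 12+6-23=0; pred: 96+23-38=81
Step 8: prey: 0+0-0=0; pred: 81+0-32=49
Step 9: prey: 0+0-0=0; pred: 49+0-19=30
Step 10: prey: 0+0-0=0; pred: 30+0-12=18
Step 11: prey: 0+0-0=0; pred: 18+0-7=11
Max prey = 59 at step 4

Answer: 59 4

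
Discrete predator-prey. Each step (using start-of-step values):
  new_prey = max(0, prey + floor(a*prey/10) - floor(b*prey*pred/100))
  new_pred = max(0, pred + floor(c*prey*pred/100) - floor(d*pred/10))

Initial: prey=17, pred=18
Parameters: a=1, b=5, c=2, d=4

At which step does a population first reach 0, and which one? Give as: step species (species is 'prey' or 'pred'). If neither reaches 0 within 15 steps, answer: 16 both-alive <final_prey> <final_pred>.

Answer: 16 both-alive 1 2

Derivation:
Step 1: prey: 17+1-15=3; pred: 18+6-7=17
Step 2: prey: 3+0-2=1; pred: 17+1-6=12
Step 3: prey: 1+0-0=1; pred: 12+0-4=8
Step 4: prey: 1+0-0=1; pred: 8+0-3=5
Step 5: prey: 1+0-0=1; pred: 5+0-2=3
Step 6: prey: 1+0-0=1; pred: 3+0-1=2
Step 7: prey: 1+0-0=1; pred: 2+0-0=2
Steps 8-15: state stable at prey=1, pred=2 (no change)
No extinction within 15 steps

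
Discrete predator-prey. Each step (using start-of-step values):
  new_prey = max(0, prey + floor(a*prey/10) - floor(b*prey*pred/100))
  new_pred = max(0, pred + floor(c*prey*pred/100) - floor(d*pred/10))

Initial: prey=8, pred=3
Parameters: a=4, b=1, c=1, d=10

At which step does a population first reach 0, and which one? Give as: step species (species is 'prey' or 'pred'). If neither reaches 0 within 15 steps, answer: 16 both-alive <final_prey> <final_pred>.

Step 1: prey: 8+3-0=11; pred: 3+0-3=0
First extinction: pred at step 1

Answer: 1 pred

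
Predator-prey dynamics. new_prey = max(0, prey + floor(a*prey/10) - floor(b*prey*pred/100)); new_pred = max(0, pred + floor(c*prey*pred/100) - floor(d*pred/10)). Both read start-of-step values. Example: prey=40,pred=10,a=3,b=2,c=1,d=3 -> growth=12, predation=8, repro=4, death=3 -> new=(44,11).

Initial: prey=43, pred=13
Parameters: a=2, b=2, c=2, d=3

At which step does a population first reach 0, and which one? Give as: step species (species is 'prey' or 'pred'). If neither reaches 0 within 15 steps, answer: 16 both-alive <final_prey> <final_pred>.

Step 1: prey: 43+8-11=40; pred: 13+11-3=21
Step 2: prey: 40+8-16=32; pred: 21+16-6=31
Step 3: prey: 32+6-19=19; pred: 31+19-9=41
Step 4: prey: 19+3-15=7; pred: 41+15-12=44
Step 5: prey: 7+1-6=2; pred: 44+6-13=37
Step 6: prey: 2+0-1=1; pred: 37+1-11=27
Step 7: prey: 1+0-0=1; pred: 27+0-8=19
Step 8: prey: 1+0-0=1; pred: 19+0-5=14
Step 9: prey: 1+0-0=1; pred: 14+0-4=10
Step 10: prey: 1+0-0=1; pred: 10+0-3=7
Step 11: prey: 1+0-0=1; pred: 7+0-2=5
Step 12: prey: 1+0-0=1; pred: 5+0-1=4
Step 13: prey: 1+0-0=1; pred: 4+0-1=3
Step 14: prey: 1+0-0=1; pred: 3+0-0=3
Steps 15-15: state stable at prey=1, pred=3 (no change)
No extinction within 15 steps

Answer: 16 both-alive 1 3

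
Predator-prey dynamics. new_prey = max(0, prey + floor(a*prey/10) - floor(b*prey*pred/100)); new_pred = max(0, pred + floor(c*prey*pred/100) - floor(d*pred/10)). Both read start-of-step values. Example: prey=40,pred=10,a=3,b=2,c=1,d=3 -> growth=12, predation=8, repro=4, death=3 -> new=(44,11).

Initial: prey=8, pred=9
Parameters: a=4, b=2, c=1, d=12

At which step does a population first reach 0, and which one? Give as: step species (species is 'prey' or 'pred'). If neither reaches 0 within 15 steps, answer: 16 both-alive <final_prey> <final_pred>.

Step 1: prey: 8+3-1=10; pred: 9+0-10=0
First extinction: pred at step 1

Answer: 1 pred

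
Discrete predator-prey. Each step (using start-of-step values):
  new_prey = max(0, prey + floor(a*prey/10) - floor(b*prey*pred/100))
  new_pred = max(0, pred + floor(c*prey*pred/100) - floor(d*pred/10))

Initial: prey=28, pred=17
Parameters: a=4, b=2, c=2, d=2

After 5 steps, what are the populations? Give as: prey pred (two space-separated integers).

Step 1: prey: 28+11-9=30; pred: 17+9-3=23
Step 2: prey: 30+12-13=29; pred: 23+13-4=32
Step 3: prey: 29+11-18=22; pred: 32+18-6=44
Step 4: prey: 22+8-19=11; pred: 44+19-8=55
Step 5: prey: 11+4-12=3; pred: 55+12-11=56

Answer: 3 56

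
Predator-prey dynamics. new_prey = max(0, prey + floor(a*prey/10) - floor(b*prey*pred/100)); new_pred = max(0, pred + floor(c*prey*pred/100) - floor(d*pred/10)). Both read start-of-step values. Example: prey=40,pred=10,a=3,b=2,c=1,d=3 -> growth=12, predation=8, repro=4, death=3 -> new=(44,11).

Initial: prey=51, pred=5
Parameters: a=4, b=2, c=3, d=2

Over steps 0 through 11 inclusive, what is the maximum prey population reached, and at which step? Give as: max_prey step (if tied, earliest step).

Step 1: prey: 51+20-5=66; pred: 5+7-1=11
Step 2: prey: 66+26-14=78; pred: 11+21-2=30
Step 3: prey: 78+31-46=63; pred: 30+70-6=94
Step 4: prey: 63+25-118=0; pred: 94+177-18=253
Step 5: prey: 0+0-0=0; pred: 253+0-50=203
Step 6: prey: 0+0-0=0; pred: 203+0-40=163
Step 7: prey: 0+0-0=0; pred: 163+0-32=131
Step 8: prey: 0+0-0=0; pred: 131+0-26=105
Step 9: prey: 0+0-0=0; pred: 105+0-21=84
Step 10: prey: 0+0-0=0; pred: 84+0-16=68
Step 11: prey: 0+0-0=0; pred: 68+0-13=55
Max prey = 78 at step 2

Answer: 78 2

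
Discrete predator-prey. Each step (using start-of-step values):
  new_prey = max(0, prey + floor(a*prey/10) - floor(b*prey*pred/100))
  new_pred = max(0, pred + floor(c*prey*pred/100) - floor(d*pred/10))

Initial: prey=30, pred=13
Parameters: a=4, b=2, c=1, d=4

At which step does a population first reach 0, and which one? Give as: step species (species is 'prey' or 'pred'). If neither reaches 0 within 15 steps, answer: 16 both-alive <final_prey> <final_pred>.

Step 1: prey: 30+12-7=35; pred: 13+3-5=11
Step 2: prey: 35+14-7=42; pred: 11+3-4=10
Step 3: prey: 42+16-8=50; pred: 10+4-4=10
Step 4: prey: 50+20-10=60; pred: 10+5-4=11
Step 5: prey: 60+24-13=71; pred: 11+6-4=13
Step 6: prey: 71+28-18=81; pred: 13+9-5=17
Step 7: prey: 81+32-27=86; pred: 17+13-6=24
Step 8: prey: 86+34-41=79; pred: 24+20-9=35
Step 9: prey: 79+31-55=55; pred: 35+27-14=48
Step 10: prey: 55+22-52=25; pred: 48+26-19=55
Step 11: prey: 25+10-27=8; pred: 55+13-22=46
Step 12: prey: 8+3-7=4; pred: 46+3-18=31
Step 13: prey: 4+1-2=3; pred: 31+1-12=20
Step 14: prey: 3+1-1=3; pred: 20+0-8=12
Step 15: prey: 3+1-0=4; pred: 12+0-4=8
No extinction within 15 steps

Answer: 16 both-alive 4 8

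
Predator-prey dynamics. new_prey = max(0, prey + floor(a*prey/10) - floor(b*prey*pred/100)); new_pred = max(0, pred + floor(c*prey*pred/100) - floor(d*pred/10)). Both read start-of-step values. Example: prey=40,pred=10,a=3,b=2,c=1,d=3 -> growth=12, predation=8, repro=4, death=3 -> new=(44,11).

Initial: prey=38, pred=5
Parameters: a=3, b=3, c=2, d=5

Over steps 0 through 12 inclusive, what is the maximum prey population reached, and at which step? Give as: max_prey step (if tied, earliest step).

Step 1: prey: 38+11-5=44; pred: 5+3-2=6
Step 2: prey: 44+13-7=50; pred: 6+5-3=8
Step 3: prey: 50+15-12=53; pred: 8+8-4=12
Step 4: prey: 53+15-19=49; pred: 12+12-6=18
Step 5: prey: 49+14-26=37; pred: 18+17-9=26
Step 6: prey: 37+11-28=20; pred: 26+19-13=32
Step 7: prey: 20+6-19=7; pred: 32+12-16=28
Step 8: prey: 7+2-5=4; pred: 28+3-14=17
Step 9: prey: 4+1-2=3; pred: 17+1-8=10
Step 10: prey: 3+0-0=3; pred: 10+0-5=5
Step 11: prey: 3+0-0=3; pred: 5+0-2=3
Step 12: prey: 3+0-0=3; pred: 3+0-1=2
Max prey = 53 at step 3

Answer: 53 3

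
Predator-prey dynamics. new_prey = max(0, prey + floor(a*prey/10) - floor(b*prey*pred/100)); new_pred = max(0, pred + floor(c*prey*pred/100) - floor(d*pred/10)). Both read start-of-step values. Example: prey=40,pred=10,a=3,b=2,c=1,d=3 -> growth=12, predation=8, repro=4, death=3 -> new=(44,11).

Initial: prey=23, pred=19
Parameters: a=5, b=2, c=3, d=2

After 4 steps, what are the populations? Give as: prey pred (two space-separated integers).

Step 1: prey: 23+11-8=26; pred: 19+13-3=29
Step 2: prey: 26+13-15=24; pred: 29+22-5=46
Step 3: prey: 24+12-22=14; pred: 46+33-9=70
Step 4: prey: 14+7-19=2; pred: 70+29-14=85

Answer: 2 85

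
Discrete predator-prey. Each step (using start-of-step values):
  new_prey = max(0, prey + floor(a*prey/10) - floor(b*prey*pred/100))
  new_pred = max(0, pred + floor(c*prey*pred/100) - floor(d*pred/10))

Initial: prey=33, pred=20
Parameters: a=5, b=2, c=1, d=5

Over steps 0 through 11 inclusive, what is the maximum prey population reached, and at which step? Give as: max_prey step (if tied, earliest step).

Answer: 117 7

Derivation:
Step 1: prey: 33+16-13=36; pred: 20+6-10=16
Step 2: prey: 36+18-11=43; pred: 16+5-8=13
Step 3: prey: 43+21-11=53; pred: 13+5-6=12
Step 4: prey: 53+26-12=67; pred: 12+6-6=12
Step 5: prey: 67+33-16=84; pred: 12+8-6=14
Step 6: prey: 84+42-23=103; pred: 14+11-7=18
Step 7: prey: 103+51-37=117; pred: 18+18-9=27
Step 8: prey: 117+58-63=112; pred: 27+31-13=45
Step 9: prey: 112+56-100=68; pred: 45+50-22=73
Step 10: prey: 68+34-99=3; pred: 73+49-36=86
Step 11: prey: 3+1-5=0; pred: 86+2-43=45
Max prey = 117 at step 7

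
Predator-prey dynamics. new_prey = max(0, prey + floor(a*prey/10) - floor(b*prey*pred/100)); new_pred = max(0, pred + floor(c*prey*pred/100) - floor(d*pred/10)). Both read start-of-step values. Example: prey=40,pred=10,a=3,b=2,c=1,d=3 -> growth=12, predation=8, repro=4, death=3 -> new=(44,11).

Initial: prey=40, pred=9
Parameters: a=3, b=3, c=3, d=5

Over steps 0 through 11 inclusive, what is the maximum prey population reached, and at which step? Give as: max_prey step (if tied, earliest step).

Step 1: prey: 40+12-10=42; pred: 9+10-4=15
Step 2: prey: 42+12-18=36; pred: 15+18-7=26
Step 3: prey: 36+10-28=18; pred: 26+28-13=41
Step 4: prey: 18+5-22=1; pred: 41+22-20=43
Step 5: prey: 1+0-1=0; pred: 43+1-21=23
Step 6: prey: 0+0-0=0; pred: 23+0-11=12
Step 7: prey: 0+0-0=0; pred: 12+0-6=6
Step 8: prey: 0+0-0=0; pred: 6+0-3=3
Step 9: prey: 0+0-0=0; pred: 3+0-1=2
Step 10: prey: 0+0-0=0; pred: 2+0-1=1
Step 11: prey: 0+0-0=0; pred: 1+0-0=1
Max prey = 42 at step 1

Answer: 42 1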